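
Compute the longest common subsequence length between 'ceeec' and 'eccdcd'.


DP table for LCS of 'ceeec' and 'eccdcd':
       e  c  c  d  c  d
    0  0  0  0  0  0  0
  c 0  0  1  1  1  1  1
  e 0  1  1  1  1  1  1
  e 0  1  1  1  1  1  1
  e 0  1  1  1  1  1  1
  c 0  1  2  2  2  2  2
LCS: 'cc'
LCS length = 2

2


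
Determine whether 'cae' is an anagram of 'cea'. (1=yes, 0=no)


Sort characters of 'cae': 'ace'
Sort characters of 'cea': 'ace'
Sorted forms match -> they ARE anagrams
Result: 1

1


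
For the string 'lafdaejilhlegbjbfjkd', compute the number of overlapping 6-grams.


String 'lafdaejilhlegbjbfjkd' has length L = 20.
Number of overlapping n-grams = L - n + 1
Substituting: 20 - 6 + 1 = 15

15


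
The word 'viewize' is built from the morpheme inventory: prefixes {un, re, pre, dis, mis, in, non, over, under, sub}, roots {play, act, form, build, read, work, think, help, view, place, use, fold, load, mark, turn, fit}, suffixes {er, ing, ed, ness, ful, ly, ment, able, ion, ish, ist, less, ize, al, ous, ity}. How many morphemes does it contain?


Segmenting 'viewize' against the inventory:
  'view' -> root (morpheme 1)
  'ize' -> suffix (morpheme 2)
Total morphemes: 2

2


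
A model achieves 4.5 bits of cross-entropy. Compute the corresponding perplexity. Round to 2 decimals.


Perplexity formula: PP = 2^H
H = 4.5
PP = 2^4.5
Decompose: 2^4.5 = 2^4 * 2^0.5 = 2^4 * sqrt(2)
2^4 = 16, sqrt(2) ~ 1.4142136
PP ~ 16 * 1.4142136 = 22.6274176
Rounded to 2 decimals: 22.63

22.63


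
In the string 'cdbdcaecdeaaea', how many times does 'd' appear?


Scanning 'cdbdcaecdeaaea' for 'd':
  Position 1: 'd' -> MATCH (count: 1)
  Position 3: 'd' -> MATCH (count: 2)
  Position 8: 'd' -> MATCH (count: 3)
Total occurrences of 'd': 3

3


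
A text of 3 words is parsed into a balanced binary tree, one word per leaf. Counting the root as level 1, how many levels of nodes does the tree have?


In a balanced binary tree with n leaves the deepest leaf is ceil(log2(n)) edges below the root,
so counting node levels inclusive of root and leaves gives ceil(log2(n)) + 1 levels.
log2(3) = 1.5850
ceil(1.5850) = 2
levels = 2 + 1 = 3

3


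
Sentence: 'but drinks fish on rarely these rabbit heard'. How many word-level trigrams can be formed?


Word trigrams from [8] words:
  Trigram 1: (but drinks fish)
  Trigram 2: (drinks fish on)
  Trigram 3: (fish on rarely)
  Trigram 4: (on rarely these)
  Trigram 5: (rarely these rabbit)
  Trigram 6: (these rabbit heard)
Total word trigrams: 8 - 2 = 6

6


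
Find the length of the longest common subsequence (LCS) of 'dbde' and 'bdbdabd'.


DP table for LCS of 'dbde' and 'bdbdabd':
       b  d  b  d  a  b  d
    0  0  0  0  0  0  0  0
  d 0  0  1  1  1  1  1  1
  b 0  1  1  2  2  2  2  2
  d 0  1  2  2  3  3  3  3
  e 0  1  2  2  3  3  3  3
LCS: 'dbd'
LCS length = 3

3


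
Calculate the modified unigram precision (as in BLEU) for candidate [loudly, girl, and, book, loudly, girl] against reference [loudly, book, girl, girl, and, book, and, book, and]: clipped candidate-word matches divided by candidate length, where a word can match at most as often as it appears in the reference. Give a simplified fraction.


Reference word counts: {'and': 3, 'book': 3, 'girl': 2, 'loudly': 1}
Checking each candidate word (with clipping):
  'loudly' -> in reference (ref count 1, used 1/1) -> match (matches: 1)
  'girl' -> in reference (ref count 2, used 1/2) -> match (matches: 2)
  'and' -> in reference (ref count 3, used 1/3) -> match (matches: 3)
  'book' -> in reference (ref count 3, used 1/3) -> match (matches: 4)
  'loudly' -> ref count 1 already used up (1/1) -> clipped, no match (matches: 4)
  'girl' -> in reference (ref count 2, used 2/2) -> match (matches: 5)
Clipped matches: 5, Candidate length: 6
Precision = 5/6

5/6


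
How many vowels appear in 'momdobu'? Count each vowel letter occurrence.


Scanning each character of 'momdobu':
  Position 1: 'm' -> consonant (running count: 0)
  Position 2: 'o' -> vowel (running count: 1)
  Position 3: 'm' -> consonant (running count: 1)
  Position 4: 'd' -> consonant (running count: 1)
  Position 5: 'o' -> vowel (running count: 2)
  Position 6: 'b' -> consonant (running count: 2)
  Position 7: 'u' -> vowel (running count: 3)
Total vowels: 3

3


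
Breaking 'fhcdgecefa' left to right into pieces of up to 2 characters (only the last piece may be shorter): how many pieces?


'fhcdgecefa' has 10 characters.
Chunking with max size 2:
  Chunk 1: 'fh' (positions 0-1)
  Chunk 2: 'cd' (positions 2-3)
  Chunk 3: 'ge' (positions 4-5)
  Chunk 4: 'ce' (positions 6-7)
  Chunk 5: 'fa' (positions 8-9)
Total chunks: ceil(10 / 2) = 5

5


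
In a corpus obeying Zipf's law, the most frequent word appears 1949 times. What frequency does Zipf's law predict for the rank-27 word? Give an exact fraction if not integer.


Zipf's law: freq(rank) = f1 / rank
f1 = 1949, rank = 27
freq = 1949 / 27
GCD(1949, 27) = 1
Simplified: 1949/27

1949/27


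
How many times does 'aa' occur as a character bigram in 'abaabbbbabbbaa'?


Scanning 'abaabbbbabbbaa' for bigram 'aa':
  Position 0: 'ab' -> no
  Position 1: 'ba' -> no
  Position 2: 'aa' -> MATCH
  Position 3: 'ab' -> no
  Position 4: 'bb' -> no
  Position 5: 'bb' -> no
  Position 6: 'bb' -> no
  Position 7: 'ba' -> no
  Position 8: 'ab' -> no
  Position 9: 'bb' -> no
  Position 10: 'bb' -> no
  Position 11: 'ba' -> no
  Position 12: 'aa' -> MATCH
Total matches: 2

2


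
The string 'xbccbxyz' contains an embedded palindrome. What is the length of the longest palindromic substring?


Scanning 'xbccbxyz' for palindromic substrings.
Substring at positions 0-5: 'xbccbx'.
Check: reverse('xbccbx') = 'xbccbx' -> palindrome confirmed.
Neighbouring characters ('-' / 'y') break symmetry, so it cannot extend further.
No longer palindromic substring exists; longest length = 6

6


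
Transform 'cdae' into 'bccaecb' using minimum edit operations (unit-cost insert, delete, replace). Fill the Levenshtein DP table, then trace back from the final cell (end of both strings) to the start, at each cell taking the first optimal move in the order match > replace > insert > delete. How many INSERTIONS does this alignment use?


Edit distance = 4. Backtracking from cell (4, 7) with preference match > replace > insert > delete,
then listing the resulting alignment 'cdae' -> 'bccaecb' left to right:
  Step 1: insert 'b' [insertion #1]
  Step 2: keep 'c'
  Step 3: replace d->c
  Step 4: keep 'a'
  Step 5: keep 'e'
  Step 6: insert 'c' [insertion #2]
  Step 7: insert 'b' [insertion #3]
Total insertions: 3

3


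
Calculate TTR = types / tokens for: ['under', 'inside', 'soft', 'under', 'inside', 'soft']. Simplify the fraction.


Tokens: 6
Unique types: ('inside', 'soft', 'under') = 3
TTR = 3/6
Simplify: divide both by 3 -> 1/2
TTR = 1/2

1/2


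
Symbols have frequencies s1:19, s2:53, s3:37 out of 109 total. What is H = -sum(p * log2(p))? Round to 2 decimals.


Computing entropy H = -sum(p_i * log2(p_i)):
  s1: p = 19/109 = 0.1743, -p*log2(p) = 0.4393
  s2: p = 53/109 = 0.4862, -p*log2(p) = 0.5058
  s3: p = 37/109 = 0.3394, -p*log2(p) = 0.5291
H = sum of terms = 1.4742
Rounded to 2 decimals: 1.47

1.47


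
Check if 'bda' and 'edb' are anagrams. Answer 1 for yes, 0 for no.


Sort characters of 'bda': 'abd'
Sort characters of 'edb': 'bde'
Sorted forms differ -> they are NOT anagrams
Result: 0

0


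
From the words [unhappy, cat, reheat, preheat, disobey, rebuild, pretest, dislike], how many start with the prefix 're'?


Checking each word for prefix 're':
  'unhappy' -> no (count: 0)
  'cat' -> no (count: 0)
  'reheat' -> YES, starts with 're' (count: 1)
  'preheat' -> no (count: 1)
  'disobey' -> no (count: 1)
  'rebuild' -> YES, starts with 're' (count: 2)
  'pretest' -> no (count: 2)
  'dislike' -> no (count: 2)
Total with prefix 're': 2

2


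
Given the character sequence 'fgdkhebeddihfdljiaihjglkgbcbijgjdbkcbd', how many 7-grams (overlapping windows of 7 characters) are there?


String 'fgdkhebeddihfdljiaihjglkgbcbijgjdbkcbd' has length L = 38.
Number of overlapping n-grams = L - n + 1
Substituting: 38 - 7 + 1 = 32

32


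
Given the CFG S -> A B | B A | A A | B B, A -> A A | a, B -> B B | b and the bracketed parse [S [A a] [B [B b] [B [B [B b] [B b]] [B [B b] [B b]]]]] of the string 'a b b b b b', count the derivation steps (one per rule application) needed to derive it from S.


Every bracketed nonterminal node [X ...] in the tree is produced by exactly one rule application.
Reading the tree off as a leftmost derivation:
  Step 1: S  =>  A B   (applied S -> A B)
  Step 2: A B  =>  a B   (applied A -> a)
  Step 3: a B  =>  a B B   (applied B -> B B)
  Step 4: a B B  =>  a b B   (applied B -> b)
  Step 5: a b B  =>  a b B B   (applied B -> B B)
  Step 6: a b B B  =>  a b B B B   (applied B -> B B)
  Step 7: a b B B B  =>  a b b B B   (applied B -> b)
  Step 8: a b b B B  =>  a b b b B   (applied B -> b)
  Step 9: a b b b B  =>  a b b b B B   (applied B -> B B)
  Step 10: a b b b B B  =>  a b b b b B   (applied B -> b)
  Step 11: a b b b b B  =>  a b b b b b   (applied B -> b)
Final yield: a b b b b b
Total rewrite steps: 11

11


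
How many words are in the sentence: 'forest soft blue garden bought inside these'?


Counting words by splitting on spaces:
  Word 1: 'forest'
  Word 2: 'soft'
  Word 3: 'blue'
  Word 4: 'garden'
  Word 5: 'bought'
  Word 6: 'inside'
  Word 7: 'these'
Total words: 7

7


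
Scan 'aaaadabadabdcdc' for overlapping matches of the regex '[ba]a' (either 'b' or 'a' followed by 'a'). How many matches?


Pattern: [ba]a means either 'b' or 'a' followed by 'a'.
Scanning 'aaaadabadabdcdc' position-by-position:
  Pos 0: window 'aa' -> MATCH
  Pos 1: window 'aa' -> MATCH
  Pos 2: window 'aa' -> MATCH
  Pos 3: window 'ad' -> no
  Pos 4: window 'da' -> no
  Pos 5: window 'ab' -> no
  Pos 6: window 'ba' -> MATCH
  Pos 7: window 'ad' -> no
  Pos 8: window 'da' -> no
  Pos 9: window 'ab' -> no
  Pos 10: window 'bd' -> no
  Pos 11: window 'dc' -> no
  Pos 12: window 'cd' -> no
  Pos 13: window 'dc' -> no
  Pos 14: window 'c' -> no
Total matches: 4

4


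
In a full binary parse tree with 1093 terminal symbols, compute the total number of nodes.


Leaf nodes (terminals): 1093
Internal nodes = n - 1 = 1093 - 1 = 1092
Total = leaves + internal = 1093 + 1092 = 2185

2185


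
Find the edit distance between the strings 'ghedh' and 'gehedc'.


Building DP table for s1='ghedh' (len 5) and s2='gehedc' (len 6):
       g  e  h  e  d  c
    0  1  2  3  4  5  6
  g 1  0  1  2  3  4  5
  h 2  1  1  1  2  3  4
  e 3  2  1  2  1  2  3
  d 4  3  2  2  2  1  2
  h 5  4  3  2  3  2  2
Edit distance = dp[5][6] = 2

2


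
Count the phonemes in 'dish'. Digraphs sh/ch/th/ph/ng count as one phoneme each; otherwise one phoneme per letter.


Parsing 'dish' greedily, digraphs first:
  'd' -> consonant phoneme (phonemes so far: 1)
  'i' -> vowel phoneme (phonemes so far: 2)
  'sh' -> digraph (1 consonant phoneme) (phonemes so far: 3)
Total phonemes: 3

3


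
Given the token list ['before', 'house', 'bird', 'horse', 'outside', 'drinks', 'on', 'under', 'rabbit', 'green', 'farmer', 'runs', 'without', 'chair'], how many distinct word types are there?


Listing all tokens and tracking unique types:
  Token 1: 'before' -> NEW (unique so far: 1)
  Token 2: 'house' -> NEW (unique so far: 2)
  Token 3: 'bird' -> NEW (unique so far: 3)
  Token 4: 'horse' -> NEW (unique so far: 4)
  Token 5: 'outside' -> NEW (unique so far: 5)
  Token 6: 'drinks' -> NEW (unique so far: 6)
  Token 7: 'on' -> NEW (unique so far: 7)
  Token 8: 'under' -> NEW (unique so far: 8)
  Token 9: 'rabbit' -> NEW (unique so far: 9)
  Token 10: 'green' -> NEW (unique so far: 10)
  Token 11: 'farmer' -> NEW (unique so far: 11)
  Token 12: 'runs' -> NEW (unique so far: 12)
  Token 13: 'without' -> NEW (unique so far: 13)
  Token 14: 'chair' -> NEW (unique so far: 14)
Unique types: ('before', 'bird', 'chair', 'drinks', 'farmer', 'green', 'horse', 'house', 'on', 'outside', 'rabbit', 'runs', 'under', 'without')
Vocabulary size: 14

14


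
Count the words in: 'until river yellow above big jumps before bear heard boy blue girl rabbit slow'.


Counting words by splitting on spaces:
  Word 1: 'until'
  Word 2: 'river'
  Word 3: 'yellow'
  Word 4: 'above'
  Word 5: 'big'
  Word 6: 'jumps'
  Word 7: 'before'
  Word 8: 'bear'
  Word 9: 'heard'
  Word 10: 'boy'
  Word 11: 'blue'
  Word 12: 'girl'
  Word 13: 'rabbit'
  Word 14: 'slow'
Total words: 14

14


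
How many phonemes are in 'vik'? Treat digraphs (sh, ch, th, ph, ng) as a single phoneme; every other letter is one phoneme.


Parsing 'vik' greedily, digraphs first:
  'v' -> consonant phoneme (phonemes so far: 1)
  'i' -> vowel phoneme (phonemes so far: 2)
  'k' -> consonant phoneme (phonemes so far: 3)
Total phonemes: 3

3


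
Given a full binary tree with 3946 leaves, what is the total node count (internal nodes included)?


Leaf nodes (terminals): 3946
Internal nodes = n - 1 = 3946 - 1 = 3945
Total = leaves + internal = 3946 + 3945 = 7891

7891


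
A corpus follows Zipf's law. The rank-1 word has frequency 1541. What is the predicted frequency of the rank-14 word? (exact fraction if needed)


Zipf's law: freq(rank) = f1 / rank
f1 = 1541, rank = 14
freq = 1541 / 14
GCD(1541, 14) = 1
Simplified: 1541/14

1541/14


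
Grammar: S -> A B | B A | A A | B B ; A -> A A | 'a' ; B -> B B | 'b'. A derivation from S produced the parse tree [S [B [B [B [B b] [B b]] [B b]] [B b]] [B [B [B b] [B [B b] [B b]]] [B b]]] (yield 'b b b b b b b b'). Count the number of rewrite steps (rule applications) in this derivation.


Every bracketed nonterminal node [X ...] in the tree is produced by exactly one rule application.
Reading the tree off as a leftmost derivation:
  Step 1: S  =>  B B   (applied S -> B B)
  Step 2: B B  =>  B B B   (applied B -> B B)
  Step 3: B B B  =>  B B B B   (applied B -> B B)
  Step 4: B B B B  =>  B B B B B   (applied B -> B B)
  Step 5: B B B B B  =>  b B B B B   (applied B -> b)
  Step 6: b B B B B  =>  b b B B B   (applied B -> b)
  Step 7: b b B B B  =>  b b b B B   (applied B -> b)
  Step 8: b b b B B  =>  b b b b B   (applied B -> b)
  Step 9: b b b b B  =>  b b b b B B   (applied B -> B B)
  Step 10: b b b b B B  =>  b b b b B B B   (applied B -> B B)
  Step 11: b b b b B B B  =>  b b b b b B B   (applied B -> b)
  Step 12: b b b b b B B  =>  b b b b b B B B   (applied B -> B B)
  Step 13: b b b b b B B B  =>  b b b b b b B B   (applied B -> b)
  Step 14: b b b b b b B B  =>  b b b b b b b B   (applied B -> b)
  Step 15: b b b b b b b B  =>  b b b b b b b b   (applied B -> b)
Final yield: b b b b b b b b
Total rewrite steps: 15

15


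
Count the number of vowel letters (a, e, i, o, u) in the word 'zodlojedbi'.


Scanning each character of 'zodlojedbi':
  Position 1: 'z' -> consonant (running count: 0)
  Position 2: 'o' -> vowel (running count: 1)
  Position 3: 'd' -> consonant (running count: 1)
  Position 4: 'l' -> consonant (running count: 1)
  Position 5: 'o' -> vowel (running count: 2)
  Position 6: 'j' -> consonant (running count: 2)
  Position 7: 'e' -> vowel (running count: 3)
  Position 8: 'd' -> consonant (running count: 3)
  Position 9: 'b' -> consonant (running count: 3)
  Position 10: 'i' -> vowel (running count: 4)
Total vowels: 4

4


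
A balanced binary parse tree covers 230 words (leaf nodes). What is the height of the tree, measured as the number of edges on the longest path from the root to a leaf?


In a balanced binary tree with n leaves the deepest leaf is ceil(log2(n)) edges below the root.
log2(230) = 7.8455
ceil(7.8455) = 8
height (edges) = 8

8


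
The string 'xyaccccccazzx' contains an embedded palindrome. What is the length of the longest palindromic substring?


Scanning 'xyaccccccazzx' for palindromic substrings.
Substring at positions 2-9: 'acccccca'.
Check: reverse('acccccca') = 'acccccca' -> palindrome confirmed.
Neighbouring characters ('y' / 'z') break symmetry, so it cannot extend further.
No longer palindromic substring exists; longest length = 8

8


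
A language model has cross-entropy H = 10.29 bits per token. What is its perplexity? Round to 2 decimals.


Perplexity formula: PP = 2^H
H = 10.29
PP = 2^10.29
Decompose: 2^10.29 = 2^10 * 2^0.29
2^10 = 1024, 2^0.29 ~ 1.2226403
PP ~ 1024 * 1.2226403 = 1251.9836672
Rounded to 2 decimals: 1251.98

1251.98


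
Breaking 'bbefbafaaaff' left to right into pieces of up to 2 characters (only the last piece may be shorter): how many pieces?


'bbefbafaaaff' has 12 characters.
Chunking with max size 2:
  Chunk 1: 'bb' (positions 0-1)
  Chunk 2: 'ef' (positions 2-3)
  Chunk 3: 'ba' (positions 4-5)
  Chunk 4: 'fa' (positions 6-7)
  Chunk 5: 'aa' (positions 8-9)
  Chunk 6: 'ff' (positions 10-11)
Total chunks: ceil(12 / 2) = 6

6


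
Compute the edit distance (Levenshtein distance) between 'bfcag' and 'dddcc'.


Building DP table for s1='bfcag' (len 5) and s2='dddcc' (len 5):
       d  d  d  c  c
    0  1  2  3  4  5
  b 1  1  2  3  4  5
  f 2  2  2  3  4  5
  c 3  3  3  3  3  4
  a 4  4  4  4  4  4
  g 5  5  5  5  5  5
Edit distance = dp[5][5] = 5

5


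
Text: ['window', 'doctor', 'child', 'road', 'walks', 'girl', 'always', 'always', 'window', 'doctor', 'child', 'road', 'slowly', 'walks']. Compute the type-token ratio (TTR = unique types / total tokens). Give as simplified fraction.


Tokens: 14
Unique types: ('always', 'child', 'doctor', 'girl', 'road', 'slowly', 'walks', 'window') = 8
TTR = 8/14
Simplify: divide both by 2 -> 4/7
TTR = 4/7

4/7


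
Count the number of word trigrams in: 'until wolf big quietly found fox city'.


Word trigrams from [7] words:
  Trigram 1: (until wolf big)
  Trigram 2: (wolf big quietly)
  Trigram 3: (big quietly found)
  Trigram 4: (quietly found fox)
  Trigram 5: (found fox city)
Total word trigrams: 7 - 2 = 5

5


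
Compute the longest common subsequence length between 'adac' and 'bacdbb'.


DP table for LCS of 'adac' and 'bacdbb':
       b  a  c  d  b  b
    0  0  0  0  0  0  0
  a 0  0  1  1  1  1  1
  d 0  0  1  1  2  2  2
  a 0  0  1  1  2  2  2
  c 0  0  1  2  2  2  2
LCS: 'ad'
LCS length = 2

2


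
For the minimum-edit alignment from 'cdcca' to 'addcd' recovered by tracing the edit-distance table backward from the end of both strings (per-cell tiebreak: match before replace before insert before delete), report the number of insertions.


Edit distance = 3. Backtracking from cell (5, 5) with preference match > replace > insert > delete,
then listing the resulting alignment 'cdcca' -> 'addcd' left to right:
  Step 1: replace c->a
  Step 2: keep 'd'
  Step 3: replace c->d
  Step 4: keep 'c'
  Step 5: replace a->d
Total insertions: 0

0


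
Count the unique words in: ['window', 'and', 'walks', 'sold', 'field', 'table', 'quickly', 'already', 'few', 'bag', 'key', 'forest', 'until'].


Listing all tokens and tracking unique types:
  Token 1: 'window' -> NEW (unique so far: 1)
  Token 2: 'and' -> NEW (unique so far: 2)
  Token 3: 'walks' -> NEW (unique so far: 3)
  Token 4: 'sold' -> NEW (unique so far: 4)
  Token 5: 'field' -> NEW (unique so far: 5)
  Token 6: 'table' -> NEW (unique so far: 6)
  Token 7: 'quickly' -> NEW (unique so far: 7)
  Token 8: 'already' -> NEW (unique so far: 8)
  Token 9: 'few' -> NEW (unique so far: 9)
  Token 10: 'bag' -> NEW (unique so far: 10)
  Token 11: 'key' -> NEW (unique so far: 11)
  Token 12: 'forest' -> NEW (unique so far: 12)
  Token 13: 'until' -> NEW (unique so far: 13)
Unique types: ('already', 'and', 'bag', 'few', 'field', 'forest', 'key', 'quickly', 'sold', 'table', 'until', 'walks', 'window')
Vocabulary size: 13

13


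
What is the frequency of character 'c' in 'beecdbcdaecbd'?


Scanning 'beecdbcdaecbd' for 'c':
  Position 3: 'c' -> MATCH (count: 1)
  Position 6: 'c' -> MATCH (count: 2)
  Position 10: 'c' -> MATCH (count: 3)
Total occurrences of 'c': 3

3


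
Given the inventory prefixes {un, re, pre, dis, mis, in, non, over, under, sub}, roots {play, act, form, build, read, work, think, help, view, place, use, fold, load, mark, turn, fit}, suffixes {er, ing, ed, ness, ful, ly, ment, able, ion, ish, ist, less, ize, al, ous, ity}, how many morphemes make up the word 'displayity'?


Segmenting 'displayity' against the inventory:
  'dis' -> prefix (morpheme 1)
  'play' -> root (morpheme 2)
  'ity' -> suffix (morpheme 3)
Total morphemes: 3

3


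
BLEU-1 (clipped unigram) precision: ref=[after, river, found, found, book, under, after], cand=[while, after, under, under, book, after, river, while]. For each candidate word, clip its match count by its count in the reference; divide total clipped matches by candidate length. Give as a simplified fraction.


Reference word counts: {'after': 2, 'book': 1, 'found': 2, 'river': 1, 'under': 1}
Checking each candidate word (with clipping):
  'while' -> not in reference -> no match (matches: 0)
  'after' -> in reference (ref count 2, used 1/2) -> match (matches: 1)
  'under' -> in reference (ref count 1, used 1/1) -> match (matches: 2)
  'under' -> ref count 1 already used up (1/1) -> clipped, no match (matches: 2)
  'book' -> in reference (ref count 1, used 1/1) -> match (matches: 3)
  'after' -> in reference (ref count 2, used 2/2) -> match (matches: 4)
  'river' -> in reference (ref count 1, used 1/1) -> match (matches: 5)
  'while' -> not in reference -> no match (matches: 5)
Clipped matches: 5, Candidate length: 8
Precision = 5/8

5/8


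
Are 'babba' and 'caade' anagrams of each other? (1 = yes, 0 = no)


Sort characters of 'babba': 'aabbb'
Sort characters of 'caade': 'aacde'
Sorted forms differ -> they are NOT anagrams
Result: 0

0


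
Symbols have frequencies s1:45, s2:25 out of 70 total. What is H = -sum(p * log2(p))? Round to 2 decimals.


Computing entropy H = -sum(p_i * log2(p_i)):
  s1: p = 45/70 = 0.6429, -p*log2(p) = 0.4098
  s2: p = 25/70 = 0.3571, -p*log2(p) = 0.5305
H = sum of terms = 0.9403
Rounded to 2 decimals: 0.94

0.94


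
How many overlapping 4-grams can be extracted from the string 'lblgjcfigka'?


String 'lblgjcfigka' has length L = 11.
Number of overlapping n-grams = L - n + 1
Substituting: 11 - 4 + 1 = 8

8


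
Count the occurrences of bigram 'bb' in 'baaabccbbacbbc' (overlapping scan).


Scanning 'baaabccbbacbbc' for bigram 'bb':
  Position 0: 'ba' -> no
  Position 1: 'aa' -> no
  Position 2: 'aa' -> no
  Position 3: 'ab' -> no
  Position 4: 'bc' -> no
  Position 5: 'cc' -> no
  Position 6: 'cb' -> no
  Position 7: 'bb' -> MATCH
  Position 8: 'ba' -> no
  Position 9: 'ac' -> no
  Position 10: 'cb' -> no
  Position 11: 'bb' -> MATCH
  Position 12: 'bc' -> no
Total matches: 2

2


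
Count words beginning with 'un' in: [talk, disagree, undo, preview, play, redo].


Checking each word for prefix 'un':
  'talk' -> no (count: 0)
  'disagree' -> no (count: 0)
  'undo' -> YES, starts with 'un' (count: 1)
  'preview' -> no (count: 1)
  'play' -> no (count: 1)
  'redo' -> no (count: 1)
Total with prefix 'un': 1

1


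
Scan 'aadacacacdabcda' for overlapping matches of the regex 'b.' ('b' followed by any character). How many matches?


Pattern: b. means 'b' followed by any character.
Scanning 'aadacacacdabcda' position-by-position:
  Pos 0: window 'aa' -> no
  Pos 1: window 'ad' -> no
  Pos 2: window 'da' -> no
  Pos 3: window 'ac' -> no
  Pos 4: window 'ca' -> no
  Pos 5: window 'ac' -> no
  Pos 6: window 'ca' -> no
  Pos 7: window 'ac' -> no
  Pos 8: window 'cd' -> no
  Pos 9: window 'da' -> no
  Pos 10: window 'ab' -> no
  Pos 11: window 'bc' -> MATCH
  Pos 12: window 'cd' -> no
  Pos 13: window 'da' -> no
  Pos 14: window 'a' -> no
Total matches: 1

1


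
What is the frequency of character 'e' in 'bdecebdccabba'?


Scanning 'bdecebdccabba' for 'e':
  Position 2: 'e' -> MATCH (count: 1)
  Position 4: 'e' -> MATCH (count: 2)
Total occurrences of 'e': 2

2


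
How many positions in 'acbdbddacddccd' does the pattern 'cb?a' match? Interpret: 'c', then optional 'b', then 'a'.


Pattern: cb?a means 'c', then optional 'b', then 'a'.
Scanning 'acbdbddacddccd' position-by-position:
  Pos 0: window 'acb' -> no
  Pos 1: window 'cbd' -> no
  Pos 2: window 'bdb' -> no
  Pos 3: window 'dbd' -> no
  Pos 4: window 'bdd' -> no
  Pos 5: window 'dda' -> no
  Pos 6: window 'dac' -> no
  Pos 7: window 'acd' -> no
  Pos 8: window 'cdd' -> no
  Pos 9: window 'ddc' -> no
  Pos 10: window 'dcc' -> no
  Pos 11: window 'ccd' -> no
  Pos 12: window 'cd' -> no
  Pos 13: window 'd' -> no
Total matches: 0

0


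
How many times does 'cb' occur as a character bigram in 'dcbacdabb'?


Scanning 'dcbacdabb' for bigram 'cb':
  Position 0: 'dc' -> no
  Position 1: 'cb' -> MATCH
  Position 2: 'ba' -> no
  Position 3: 'ac' -> no
  Position 4: 'cd' -> no
  Position 5: 'da' -> no
  Position 6: 'ab' -> no
  Position 7: 'bb' -> no
Total matches: 1

1


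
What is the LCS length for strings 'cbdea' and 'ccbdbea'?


DP table for LCS of 'cbdea' and 'ccbdbea':
       c  c  b  d  b  e  a
    0  0  0  0  0  0  0  0
  c 0  1  1  1  1  1  1  1
  b 0  1  1  2  2  2  2  2
  d 0  1  1  2  3  3  3  3
  e 0  1  1  2  3  3  4  4
  a 0  1  1  2  3  3  4  5
LCS: 'cbdea'
LCS length = 5

5


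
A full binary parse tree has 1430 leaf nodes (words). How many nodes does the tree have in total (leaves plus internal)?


Leaf nodes (terminals): 1430
Internal nodes = n - 1 = 1430 - 1 = 1429
Total = leaves + internal = 1430 + 1429 = 2859

2859


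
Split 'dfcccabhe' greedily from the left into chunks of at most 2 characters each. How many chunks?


'dfcccabhe' has 9 characters.
Chunking with max size 2:
  Chunk 1: 'df' (positions 0-1)
  Chunk 2: 'cc' (positions 2-3)
  Chunk 3: 'ca' (positions 4-5)
  Chunk 4: 'bh' (positions 6-7)
  Chunk 5: 'e' (positions 8-8)
Total chunks: ceil(9 / 2) = 5

5


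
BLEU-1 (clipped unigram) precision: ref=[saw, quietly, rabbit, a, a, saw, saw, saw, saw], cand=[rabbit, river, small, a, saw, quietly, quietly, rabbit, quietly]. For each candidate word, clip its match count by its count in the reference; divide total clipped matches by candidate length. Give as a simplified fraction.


Reference word counts: {'a': 2, 'quietly': 1, 'rabbit': 1, 'saw': 5}
Checking each candidate word (with clipping):
  'rabbit' -> in reference (ref count 1, used 1/1) -> match (matches: 1)
  'river' -> not in reference -> no match (matches: 1)
  'small' -> not in reference -> no match (matches: 1)
  'a' -> in reference (ref count 2, used 1/2) -> match (matches: 2)
  'saw' -> in reference (ref count 5, used 1/5) -> match (matches: 3)
  'quietly' -> in reference (ref count 1, used 1/1) -> match (matches: 4)
  'quietly' -> ref count 1 already used up (1/1) -> clipped, no match (matches: 4)
  'rabbit' -> ref count 1 already used up (1/1) -> clipped, no match (matches: 4)
  'quietly' -> ref count 1 already used up (1/1) -> clipped, no match (matches: 4)
Clipped matches: 4, Candidate length: 9
Precision = 4/9

4/9


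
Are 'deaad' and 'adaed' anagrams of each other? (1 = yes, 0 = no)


Sort characters of 'deaad': 'aadde'
Sort characters of 'adaed': 'aadde'
Sorted forms match -> they ARE anagrams
Result: 1

1


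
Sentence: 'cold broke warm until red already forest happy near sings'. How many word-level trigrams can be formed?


Word trigrams from [10] words:
  Trigram 1: (cold broke warm)
  Trigram 2: (broke warm until)
  Trigram 3: (warm until red)
  Trigram 4: (until red already)
  Trigram 5: (red already forest)
  Trigram 6: (already forest happy)
  Trigram 7: (forest happy near)
  Trigram 8: (happy near sings)
Total word trigrams: 10 - 2 = 8

8


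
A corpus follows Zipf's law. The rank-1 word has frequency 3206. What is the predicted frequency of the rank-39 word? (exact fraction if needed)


Zipf's law: freq(rank) = f1 / rank
f1 = 3206, rank = 39
freq = 3206 / 39
GCD(3206, 39) = 1
Simplified: 3206/39

3206/39


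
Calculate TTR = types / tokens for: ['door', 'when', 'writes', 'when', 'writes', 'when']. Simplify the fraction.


Tokens: 6
Unique types: ('door', 'when', 'writes') = 3
TTR = 3/6
Simplify: divide both by 3 -> 1/2
TTR = 1/2

1/2


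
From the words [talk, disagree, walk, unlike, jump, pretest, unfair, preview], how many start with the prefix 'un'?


Checking each word for prefix 'un':
  'talk' -> no (count: 0)
  'disagree' -> no (count: 0)
  'walk' -> no (count: 0)
  'unlike' -> YES, starts with 'un' (count: 1)
  'jump' -> no (count: 1)
  'pretest' -> no (count: 1)
  'unfair' -> YES, starts with 'un' (count: 2)
  'preview' -> no (count: 2)
Total with prefix 'un': 2

2


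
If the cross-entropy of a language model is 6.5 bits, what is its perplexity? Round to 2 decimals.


Perplexity formula: PP = 2^H
H = 6.5
PP = 2^6.5
Decompose: 2^6.5 = 2^6 * 2^0.5 = 2^6 * sqrt(2)
2^6 = 64, sqrt(2) ~ 1.4142136
PP ~ 64 * 1.4142136 = 90.5096704
Rounded to 2 decimals: 90.51

90.51


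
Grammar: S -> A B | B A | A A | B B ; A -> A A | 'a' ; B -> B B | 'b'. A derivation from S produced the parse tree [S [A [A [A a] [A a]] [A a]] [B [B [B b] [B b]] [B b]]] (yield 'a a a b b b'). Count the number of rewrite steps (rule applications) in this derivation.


Every bracketed nonterminal node [X ...] in the tree is produced by exactly one rule application.
Reading the tree off as a leftmost derivation:
  Step 1: S  =>  A B   (applied S -> A B)
  Step 2: A B  =>  A A B   (applied A -> A A)
  Step 3: A A B  =>  A A A B   (applied A -> A A)
  Step 4: A A A B  =>  a A A B   (applied A -> a)
  Step 5: a A A B  =>  a a A B   (applied A -> a)
  Step 6: a a A B  =>  a a a B   (applied A -> a)
  Step 7: a a a B  =>  a a a B B   (applied B -> B B)
  Step 8: a a a B B  =>  a a a B B B   (applied B -> B B)
  Step 9: a a a B B B  =>  a a a b B B   (applied B -> b)
  Step 10: a a a b B B  =>  a a a b b B   (applied B -> b)
  Step 11: a a a b b B  =>  a a a b b b   (applied B -> b)
Final yield: a a a b b b
Total rewrite steps: 11

11


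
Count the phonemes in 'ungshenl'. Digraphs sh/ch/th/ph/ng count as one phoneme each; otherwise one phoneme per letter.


Parsing 'ungshenl' greedily, digraphs first:
  'u' -> vowel phoneme (phonemes so far: 1)
  'ng' -> digraph (1 consonant phoneme) (phonemes so far: 2)
  'sh' -> digraph (1 consonant phoneme) (phonemes so far: 3)
  'e' -> vowel phoneme (phonemes so far: 4)
  'n' -> consonant phoneme (phonemes so far: 5)
  'l' -> consonant phoneme (phonemes so far: 6)
Total phonemes: 6

6


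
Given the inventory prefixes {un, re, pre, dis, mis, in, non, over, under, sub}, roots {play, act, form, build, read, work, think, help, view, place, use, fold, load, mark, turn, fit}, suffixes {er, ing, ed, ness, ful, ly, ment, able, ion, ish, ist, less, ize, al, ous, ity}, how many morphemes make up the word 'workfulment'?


Segmenting 'workfulment' against the inventory:
  'work' -> root (morpheme 1)
  'ful' -> suffix (morpheme 2)
  'ment' -> suffix (morpheme 3)
Total morphemes: 3

3


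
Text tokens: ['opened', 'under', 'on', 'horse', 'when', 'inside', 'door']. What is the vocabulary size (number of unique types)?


Listing all tokens and tracking unique types:
  Token 1: 'opened' -> NEW (unique so far: 1)
  Token 2: 'under' -> NEW (unique so far: 2)
  Token 3: 'on' -> NEW (unique so far: 3)
  Token 4: 'horse' -> NEW (unique so far: 4)
  Token 5: 'when' -> NEW (unique so far: 5)
  Token 6: 'inside' -> NEW (unique so far: 6)
  Token 7: 'door' -> NEW (unique so far: 7)
Unique types: ('door', 'horse', 'inside', 'on', 'opened', 'under', 'when')
Vocabulary size: 7

7


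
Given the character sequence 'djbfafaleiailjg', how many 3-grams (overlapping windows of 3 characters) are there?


String 'djbfafaleiailjg' has length L = 15.
Number of overlapping n-grams = L - n + 1
Substituting: 15 - 3 + 1 = 13

13


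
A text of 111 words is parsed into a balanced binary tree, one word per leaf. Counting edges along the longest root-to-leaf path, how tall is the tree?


In a balanced binary tree with n leaves the deepest leaf is ceil(log2(n)) edges below the root.
log2(111) = 6.7944
ceil(6.7944) = 7
height (edges) = 7

7


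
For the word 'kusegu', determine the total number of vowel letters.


Scanning each character of 'kusegu':
  Position 1: 'k' -> consonant (running count: 0)
  Position 2: 'u' -> vowel (running count: 1)
  Position 3: 's' -> consonant (running count: 1)
  Position 4: 'e' -> vowel (running count: 2)
  Position 5: 'g' -> consonant (running count: 2)
  Position 6: 'u' -> vowel (running count: 3)
Total vowels: 3

3


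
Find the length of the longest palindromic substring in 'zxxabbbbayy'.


Scanning 'zxxabbbbayy' for palindromic substrings.
Substring at positions 3-8: 'abbbba'.
Check: reverse('abbbba') = 'abbbba' -> palindrome confirmed.
Neighbouring characters ('x' / 'y') break symmetry, so it cannot extend further.
No longer palindromic substring exists; longest length = 6

6


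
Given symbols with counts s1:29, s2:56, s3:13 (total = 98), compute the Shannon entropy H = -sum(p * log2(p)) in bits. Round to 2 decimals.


Computing entropy H = -sum(p_i * log2(p_i)):
  s1: p = 29/98 = 0.2959, -p*log2(p) = 0.5198
  s2: p = 56/98 = 0.5714, -p*log2(p) = 0.4613
  s3: p = 13/98 = 0.1327, -p*log2(p) = 0.3866
H = sum of terms = 1.3677
Rounded to 2 decimals: 1.37

1.37


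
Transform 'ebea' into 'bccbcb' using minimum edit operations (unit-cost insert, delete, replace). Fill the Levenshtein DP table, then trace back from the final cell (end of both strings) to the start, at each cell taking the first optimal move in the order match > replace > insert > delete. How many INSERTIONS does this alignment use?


Edit distance = 5. Backtracking from cell (4, 6) with preference match > replace > insert > delete,
then listing the resulting alignment 'ebea' -> 'bccbcb' left to right:
  Step 1: insert 'b' [insertion #1]
  Step 2: insert 'c' [insertion #2]
  Step 3: replace e->c
  Step 4: keep 'b'
  Step 5: replace e->c
  Step 6: replace a->b
Total insertions: 2

2


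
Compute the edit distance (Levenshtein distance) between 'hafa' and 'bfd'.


Building DP table for s1='hafa' (len 4) and s2='bfd' (len 3):
       b  f  d
    0  1  2  3
  h 1  1  2  3
  a 2  2  2  3
  f 3  3  2  3
  a 4  4  3  3
Edit distance = dp[4][3] = 3

3


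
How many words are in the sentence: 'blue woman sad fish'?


Counting words by splitting on spaces:
  Word 1: 'blue'
  Word 2: 'woman'
  Word 3: 'sad'
  Word 4: 'fish'
Total words: 4

4


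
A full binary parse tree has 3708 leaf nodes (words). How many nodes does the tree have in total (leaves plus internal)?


Leaf nodes (terminals): 3708
Internal nodes = n - 1 = 3708 - 1 = 3707
Total = leaves + internal = 3708 + 3707 = 7415

7415


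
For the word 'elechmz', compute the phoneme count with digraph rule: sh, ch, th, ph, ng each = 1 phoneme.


Parsing 'elechmz' greedily, digraphs first:
  'e' -> vowel phoneme (phonemes so far: 1)
  'l' -> consonant phoneme (phonemes so far: 2)
  'e' -> vowel phoneme (phonemes so far: 3)
  'ch' -> digraph (1 consonant phoneme) (phonemes so far: 4)
  'm' -> consonant phoneme (phonemes so far: 5)
  'z' -> consonant phoneme (phonemes so far: 6)
Total phonemes: 6

6


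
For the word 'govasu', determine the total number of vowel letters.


Scanning each character of 'govasu':
  Position 1: 'g' -> consonant (running count: 0)
  Position 2: 'o' -> vowel (running count: 1)
  Position 3: 'v' -> consonant (running count: 1)
  Position 4: 'a' -> vowel (running count: 2)
  Position 5: 's' -> consonant (running count: 2)
  Position 6: 'u' -> vowel (running count: 3)
Total vowels: 3

3


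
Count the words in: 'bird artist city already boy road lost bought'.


Counting words by splitting on spaces:
  Word 1: 'bird'
  Word 2: 'artist'
  Word 3: 'city'
  Word 4: 'already'
  Word 5: 'boy'
  Word 6: 'road'
  Word 7: 'lost'
  Word 8: 'bought'
Total words: 8

8


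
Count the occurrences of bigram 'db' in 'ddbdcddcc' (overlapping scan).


Scanning 'ddbdcddcc' for bigram 'db':
  Position 0: 'dd' -> no
  Position 1: 'db' -> MATCH
  Position 2: 'bd' -> no
  Position 3: 'dc' -> no
  Position 4: 'cd' -> no
  Position 5: 'dd' -> no
  Position 6: 'dc' -> no
  Position 7: 'cc' -> no
Total matches: 1

1


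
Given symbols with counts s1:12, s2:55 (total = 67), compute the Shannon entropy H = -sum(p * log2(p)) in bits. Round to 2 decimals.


Computing entropy H = -sum(p_i * log2(p_i)):
  s1: p = 12/67 = 0.1791, -p*log2(p) = 0.4444
  s2: p = 55/67 = 0.8209, -p*log2(p) = 0.2337
H = sum of terms = 0.6781
Rounded to 2 decimals: 0.68

0.68


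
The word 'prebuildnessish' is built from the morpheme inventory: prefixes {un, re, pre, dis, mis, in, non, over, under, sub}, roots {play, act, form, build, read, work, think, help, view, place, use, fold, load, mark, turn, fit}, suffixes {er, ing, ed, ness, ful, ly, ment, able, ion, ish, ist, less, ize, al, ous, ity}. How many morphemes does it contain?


Segmenting 'prebuildnessish' against the inventory:
  'pre' -> prefix (morpheme 1)
  'build' -> root (morpheme 2)
  'ness' -> suffix (morpheme 3)
  'ish' -> suffix (morpheme 4)
Total morphemes: 4

4


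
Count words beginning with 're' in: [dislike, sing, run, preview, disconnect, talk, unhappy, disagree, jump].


Checking each word for prefix 're':
  'dislike' -> no (count: 0)
  'sing' -> no (count: 0)
  'run' -> no (count: 0)
  'preview' -> no (count: 0)
  'disconnect' -> no (count: 0)
  'talk' -> no (count: 0)
  'unhappy' -> no (count: 0)
  'disagree' -> no (count: 0)
  'jump' -> no (count: 0)
Total with prefix 're': 0

0


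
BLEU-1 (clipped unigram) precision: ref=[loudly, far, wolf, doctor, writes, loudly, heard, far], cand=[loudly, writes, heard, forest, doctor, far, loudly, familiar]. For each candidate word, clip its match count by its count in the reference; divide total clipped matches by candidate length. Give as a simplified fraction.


Reference word counts: {'doctor': 1, 'far': 2, 'heard': 1, 'loudly': 2, 'wolf': 1, 'writes': 1}
Checking each candidate word (with clipping):
  'loudly' -> in reference (ref count 2, used 1/2) -> match (matches: 1)
  'writes' -> in reference (ref count 1, used 1/1) -> match (matches: 2)
  'heard' -> in reference (ref count 1, used 1/1) -> match (matches: 3)
  'forest' -> not in reference -> no match (matches: 3)
  'doctor' -> in reference (ref count 1, used 1/1) -> match (matches: 4)
  'far' -> in reference (ref count 2, used 1/2) -> match (matches: 5)
  'loudly' -> in reference (ref count 2, used 2/2) -> match (matches: 6)
  'familiar' -> not in reference -> no match (matches: 6)
Clipped matches: 6, Candidate length: 8
Precision = 6/8 = 3/4

3/4


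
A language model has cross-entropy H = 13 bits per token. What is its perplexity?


Perplexity formula: PP = 2^H
H = 13
PP = 2^13
PP = 2^13 = 8192

8192


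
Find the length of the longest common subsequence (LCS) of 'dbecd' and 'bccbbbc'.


DP table for LCS of 'dbecd' and 'bccbbbc':
       b  c  c  b  b  b  c
    0  0  0  0  0  0  0  0
  d 0  0  0  0  0  0  0  0
  b 0  1  1  1  1  1  1  1
  e 0  1  1  1  1  1  1  1
  c 0  1  2  2  2  2  2  2
  d 0  1  2  2  2  2  2  2
LCS: 'bc'
LCS length = 2

2


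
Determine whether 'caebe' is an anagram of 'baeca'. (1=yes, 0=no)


Sort characters of 'caebe': 'abcee'
Sort characters of 'baeca': 'aabce'
Sorted forms differ -> they are NOT anagrams
Result: 0

0


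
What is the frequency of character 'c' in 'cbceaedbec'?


Scanning 'cbceaedbec' for 'c':
  Position 0: 'c' -> MATCH (count: 1)
  Position 2: 'c' -> MATCH (count: 2)
  Position 9: 'c' -> MATCH (count: 3)
Total occurrences of 'c': 3

3


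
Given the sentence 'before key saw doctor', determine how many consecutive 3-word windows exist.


Word trigrams from [4] words:
  Trigram 1: (before key saw)
  Trigram 2: (key saw doctor)
Total word trigrams: 4 - 2 = 2

2


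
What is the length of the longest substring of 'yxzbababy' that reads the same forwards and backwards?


Scanning 'yxzbababy' for palindromic substrings.
Substring at positions 3-7: 'babab'.
Check: reverse('babab') = 'babab' -> palindrome confirmed.
Neighbouring characters ('z' / 'y') break symmetry, so it cannot extend further.
No longer palindromic substring exists; longest length = 5

5
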